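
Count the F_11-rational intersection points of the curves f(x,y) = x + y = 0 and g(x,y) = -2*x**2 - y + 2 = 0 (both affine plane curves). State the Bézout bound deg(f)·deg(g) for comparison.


Common zeros: ∅; count = 0; Bézout bound = 2.

deg(f) = 1, deg(g) = 2, so Bézout bound = 2.
Scan x ∈ F_11. For each x, list the y ∈ F_11 with f(x, y) ≡ 0 and those with g(x, y) ≡ 0 (mod 11); the common zeros in that column are the intersection.
  x = 0: f ≡ 0 at y ∈ {0}; g ≡ 0 at y ∈ {2}; common: ∅.
  x = 1: f ≡ 0 at y ∈ {10}; g ≡ 0 at y ∈ {0}; common: ∅.
  x = 2: f ≡ 0 at y ∈ {9}; g ≡ 0 at y ∈ {5}; common: ∅.
  x = 3: f ≡ 0 at y ∈ {8}; g ≡ 0 at y ∈ {6}; common: ∅.
  x = 4: f ≡ 0 at y ∈ {7}; g ≡ 0 at y ∈ {3}; common: ∅.
  x = 5: f ≡ 0 at y ∈ {6}; g ≡ 0 at y ∈ {7}; common: ∅.
  x = 6: f ≡ 0 at y ∈ {5}; g ≡ 0 at y ∈ {7}; common: ∅.
  x = 7: f ≡ 0 at y ∈ {4}; g ≡ 0 at y ∈ {3}; common: ∅.
  x = 8: f ≡ 0 at y ∈ {3}; g ≡ 0 at y ∈ {6}; common: ∅.
  x = 9: f ≡ 0 at y ∈ {2}; g ≡ 0 at y ∈ {5}; common: ∅.
  x = 10: f ≡ 0 at y ∈ {1}; g ≡ 0 at y ∈ {0}; common: ∅.
Collecting: common zeros = ∅, so the count is 0.
Comparison with the Bézout bound: 0 ≤ 2 = deg(f)·deg(g), as expected for curves with no common component (the affine F_11-count falls short of the bound because intersections may lie at infinity, over extension fields, or carry multiplicity).


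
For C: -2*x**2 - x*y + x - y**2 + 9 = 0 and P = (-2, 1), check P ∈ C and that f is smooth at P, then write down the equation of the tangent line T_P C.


Tangent line at P: 8*x + 16 = 0.

Step 1: f(-2, 1) = 0, so P lies on C.
Step 2: partial derivatives
  f_x(x, y) = -4*x - y + 1, f_y(x, y) = -x - 2*y.
  f_x(P) = 8, f_y(P) = 0 (gradient nonzero, so P is smooth).
Step 3: tangent line at P: 8·(x − -2) + 0·(y − 1) = 0.
Expanding: 8*x + 16 = 0.


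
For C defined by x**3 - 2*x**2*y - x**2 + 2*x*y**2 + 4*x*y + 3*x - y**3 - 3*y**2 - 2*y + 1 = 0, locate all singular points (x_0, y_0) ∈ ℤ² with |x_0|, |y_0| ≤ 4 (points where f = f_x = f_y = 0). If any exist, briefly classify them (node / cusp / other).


Singular points: {(-1, -2)}; classification: cusp.

Compute partial derivatives:
  f_x = 3*x**2 - 4*x*y - 2*x + 2*y**2 + 4*y + 3.
  f_y = -2*x**2 + 4*x*y + 4*x - 3*y**2 - 6*y - 2.
Scan x_0 ∈ {−4, ..., 4}. For each x_0, f_y(x_0, y) is a polynomial in y; find its integer roots y ∈ {−4, ..., 4}, then test f_x and f at those candidates.
  x = -4: f_y(-4, y) = -3*y**2 - 22*y - 50; no integer root y with |y| ≤ 4.
  x = -3: f_y(-3, y) = -3*y**2 - 18*y - 32; no integer root y with |y| ≤ 4.
  x = -2: f_y(-2, y) = -3*y**2 - 14*y - 18; no integer root y with |y| ≤ 4.
  x = -1: f_y(-1, y) = -3*y**2 - 10*y - 8; vanishes at y ∈ {-2}. (-1, -2): f_x = 0, f = 0 — SINGULAR.
  x = 0: f_y(0, y) = -3*y**2 - 6*y - 2; no integer root y with |y| ≤ 4.
  x = 1: f_y(1, y) = -3*y**2 - 2*y; vanishes at y ∈ {0}. (1, 0): f_x = 4 ≠ 0.
  x = 2: f_y(2, y) = -3*y**2 + 2*y - 2; no integer root y with |y| ≤ 4.
  x = 3: f_y(3, y) = -3*y**2 + 6*y - 8; no integer root y with |y| ≤ 4.
  x = 4: f_y(4, y) = -3*y**2 + 10*y - 18; no integer root y with |y| ≤ 4.
Only singular point on the grid: (-1, -2).
Classify: substitute x = -1 + u, y = -2 + v and expand: f = u**3 - 2*u**2*v + 2*u*v**2 - v**3 + v**2.
No constant or linear terms (consistent with a singular point). Quadratic part: v**2. Cubic part: u**3 - 2*u**2*v + 2*u*v**2 - v**3.
The quadratic part v**2 is a perfect square, so there is a single (double) tangent line v = 0, i.e. y = -2. Restricting the cubic part to that line (v = 0) leaves u**3 ≠ 0, so f is not divisible by v and the branch is v² ≈ -u**3 to lowest order — this is a cusp.
Classification: cusp.


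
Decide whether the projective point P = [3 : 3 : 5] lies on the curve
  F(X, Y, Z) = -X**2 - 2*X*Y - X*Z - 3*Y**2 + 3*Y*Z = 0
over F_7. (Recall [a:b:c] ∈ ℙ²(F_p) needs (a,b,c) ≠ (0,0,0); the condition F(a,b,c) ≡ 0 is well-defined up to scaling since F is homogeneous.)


F(3,3,5) ≡ 4 (mod 7); P is NOT on the curve.

Evaluate F(3, 3, 5) term-by-term (mod 7).
  -X**2 ↦ -1·9·1·1 = -9
  -2*X*Y ↦ -2·3·3·1 = -18
  -X*Z ↦ -1·3·1·5 = -15
  -3*Y**2 ↦ -3·1·9·1 = -27
  3*Y*Z ↦ 3·1·3·5 = 45
Sum: F(3, 3, 5) = (-9) + (-18) + (-15) + (-27) + (45) = -24.
Reducing mod 7: -24 ≡ 4 (mod 7).
Since F(a, b, c) ≡ 4 ≠ 0 (mod 7), P does NOT lie on the curve.


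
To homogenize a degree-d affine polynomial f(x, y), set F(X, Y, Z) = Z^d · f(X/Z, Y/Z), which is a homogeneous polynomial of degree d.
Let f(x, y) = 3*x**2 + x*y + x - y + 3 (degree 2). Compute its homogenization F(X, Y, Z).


F(X, Y, Z) = 3*X**2 + X*Y + X*Z - Y*Z + 3*Z**2

deg(f) = 2.
Substitute x = X/Z, y = Y/Z into f, then multiply by Z^2.
  monomial 3·x^2·y^0 ↦ 3·X^2·Y^0·Z^0.
  monomial 1·x^1·y^1 ↦ 1·X^1·Y^1·Z^0.
  monomial 1·x^1·y^0 ↦ 1·X^1·Y^0·Z^1.
  monomial -1·x^0·y^1 ↦ -1·X^0·Y^1·Z^1.
  monomial 3·x^0·y^0 ↦ 3·X^0·Y^0·Z^2.
Collecting: F(X, Y, Z) = 3*X**2 + X*Y + X*Z - Y*Z + 3*Z**2.


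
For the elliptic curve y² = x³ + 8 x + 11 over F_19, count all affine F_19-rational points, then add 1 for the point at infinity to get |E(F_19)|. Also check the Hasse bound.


Affine points = {(0, 7), (0, 12), (1, 1), (1, 18), (2, 4), (2, 15), (3, 9), (3, 10), (5, 9), (5, 10), (6, 3), (6, 16), (7, 7), (7, 12), (8, 6), (8, 13), (11, 9), (11, 10), (12, 7), (12, 12), (14, 6), (14, 13), (16, 6), (16, 13), (17, 5), (17, 14)}; affine count = 26; |E(F_19)| = 27.

Discriminant check: Δ ∝ 4a³ + 27b² = 4·8³ + 27·11² = 4·512 + 27·121 ≡ 14 (mod 19). Nonzero ⇒ E is nonsingular.
For each x ∈ F_19, compute rhs = x³ + 8·x + 11 mod 19, then count y ∈ F_19 with y² ≡ rhs.
  x = 0: rhs = 11, matching y values: 7, 12 (2 points).
  x = 1: rhs = 1, matching y values: 1, 18 (2 points).
  x = 2: rhs = 16, matching y values: 4, 15 (2 points).
  x = 3: rhs = 5, matching y values: 9, 10 (2 points).
  x = 4: rhs = 12, matching y values: none (0 points).
  x = 5: rhs = 5, matching y values: 9, 10 (2 points).
  x = 6: rhs = 9, matching y values: 3, 16 (2 points).
  x = 7: rhs = 11, matching y values: 7, 12 (2 points).
  x = 8: rhs = 17, matching y values: 6, 13 (2 points).
  x = 9: rhs = 14, matching y values: none (0 points).
  x = 10: rhs = 8, matching y values: none (0 points).
  x = 11: rhs = 5, matching y values: 9, 10 (2 points).
  x = 12: rhs = 11, matching y values: 7, 12 (2 points).
  x = 13: rhs = 13, matching y values: none (0 points).
  x = 14: rhs = 17, matching y values: 6, 13 (2 points).
  x = 15: rhs = 10, matching y values: none (0 points).
  x = 16: rhs = 17, matching y values: 6, 13 (2 points).
  x = 17: rhs = 6, matching y values: 5, 14 (2 points).
  x = 18: rhs = 2, matching y values: none (0 points).
Total affine count: 26.
Full point count |E(F_19)| = 26 + 1 = 27.
Hasse bound: |27 − (19+1)| = |7| = 7 ≤ 2√19 ≈ 8.7178 ✓.


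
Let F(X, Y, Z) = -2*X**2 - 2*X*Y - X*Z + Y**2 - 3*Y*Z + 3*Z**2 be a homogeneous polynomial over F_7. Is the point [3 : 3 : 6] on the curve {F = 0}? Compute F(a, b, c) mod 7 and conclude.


F(3,3,6) ≡ 2 (mod 7); P is NOT on the curve.

Evaluate F(3, 3, 6) term-by-term (mod 7).
  -2*X**2 ↦ -2·9·1·1 = -18
  -2*X*Y ↦ -2·3·3·1 = -18
  -X*Z ↦ -1·3·1·6 = -18
  Y**2 ↦ 1·1·9·1 = 9
  -3*Y*Z ↦ -3·1·3·6 = -54
  3*Z**2 ↦ 3·1·1·36 = 108
Sum: F(3, 3, 6) = (-18) + (-18) + (-18) + (9) + (-54) + (108) = 9.
Reducing mod 7: 9 ≡ 2 (mod 7).
Since F(a, b, c) ≡ 2 ≠ 0 (mod 7), P does NOT lie on the curve.


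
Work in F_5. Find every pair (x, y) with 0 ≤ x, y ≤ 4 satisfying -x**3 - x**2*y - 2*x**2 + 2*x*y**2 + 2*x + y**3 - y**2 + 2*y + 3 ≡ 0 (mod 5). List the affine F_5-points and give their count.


Affine F_5-points: {(0, 1), (1, 1), (2, 4), (3, 3), (3, 4), (4, 0), (4, 4)}; count = 7.

For each of the 25 pairs (x, y) ∈ F_5², evaluate f(x, y) mod 5. Record the zeros.
  x = 0: [0↦3, 1↦0, 2↦1, 3↦2, 4↦4]  zeros at y ∈ {1}
  x = 1: [0↦2, 1↦0, 2↦1, 3↦1, 4↦1]  zeros at y ∈ {1}
  x = 2: [0↦1, 1↦3, 2↦2, 3↦4, 4↦0]  zeros at y ∈ {4}
  x = 3: [0↦4, 1↦3, 2↦3, 3↦0, 4↦0]  zeros at y ∈ {3, 4}
  x = 4: [0↦0, 1↦4, 2↦3, 3↦3, 4↦0]  zeros at y ∈ {0, 4}
Collecting zeros: affine points = {(0, 1), (1, 1), (2, 4), (3, 3), (3, 4), (4, 0), (4, 4)}.
Total count |C(F_5)_aff| = 7.


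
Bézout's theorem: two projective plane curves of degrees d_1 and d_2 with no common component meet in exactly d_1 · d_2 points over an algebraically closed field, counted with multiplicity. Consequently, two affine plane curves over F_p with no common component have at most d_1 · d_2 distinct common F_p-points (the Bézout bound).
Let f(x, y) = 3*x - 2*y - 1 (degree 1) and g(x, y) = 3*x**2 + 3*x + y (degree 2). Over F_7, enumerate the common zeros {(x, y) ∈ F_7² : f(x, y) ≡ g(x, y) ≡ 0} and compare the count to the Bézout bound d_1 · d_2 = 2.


Common zeros: {(1, 1)}; count = 1; Bézout bound = 2.

deg(f) = 1, deg(g) = 2, so Bézout bound = 2.
Scan x ∈ F_7. For each x, list the y ∈ F_7 with f(x, y) ≡ 0 and those with g(x, y) ≡ 0 (mod 7); the common zeros in that column are the intersection.
  x = 0: f ≡ 0 at y ∈ {3}; g ≡ 0 at y ∈ {0}; common: ∅.
  x = 1: f ≡ 0 at y ∈ {1}; g ≡ 0 at y ∈ {1}; common: {1}.
  x = 2: f ≡ 0 at y ∈ {6}; g ≡ 0 at y ∈ {3}; common: ∅.
  x = 3: f ≡ 0 at y ∈ {4}; g ≡ 0 at y ∈ {6}; common: ∅.
  x = 4: f ≡ 0 at y ∈ {2}; g ≡ 0 at y ∈ {3}; common: ∅.
  x = 5: f ≡ 0 at y ∈ {0}; g ≡ 0 at y ∈ {1}; common: ∅.
  x = 6: f ≡ 0 at y ∈ {5}; g ≡ 0 at y ∈ {0}; common: ∅.
Collecting: common zeros = {(1, 1)}, so the count is 1.
Comparison with the Bézout bound: 1 ≤ 2 = deg(f)·deg(g), as expected for curves with no common component (the affine F_7-count falls short of the bound because intersections may lie at infinity, over extension fields, or carry multiplicity).


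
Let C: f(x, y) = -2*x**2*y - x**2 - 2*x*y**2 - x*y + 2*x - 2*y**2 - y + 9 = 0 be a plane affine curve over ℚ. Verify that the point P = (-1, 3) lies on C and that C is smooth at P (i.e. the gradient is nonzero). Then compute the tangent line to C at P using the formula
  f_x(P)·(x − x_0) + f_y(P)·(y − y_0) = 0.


Tangent line at P: -5*x - 2*y + 1 = 0.

Step 1: f(-1, 3) = 0, so P lies on C.
Step 2: partial derivatives
  f_x(x, y) = -4*x*y - 2*x - 2*y**2 - y + 2, f_y(x, y) = -2*x**2 - 4*x*y - x - 4*y - 1.
  f_x(P) = -5, f_y(P) = -2 (gradient nonzero, so P is smooth).
Step 3: tangent line at P: -5·(x − -1) + -2·(y − 3) = 0.
Expanding: -5*x - 2*y + 1 = 0.


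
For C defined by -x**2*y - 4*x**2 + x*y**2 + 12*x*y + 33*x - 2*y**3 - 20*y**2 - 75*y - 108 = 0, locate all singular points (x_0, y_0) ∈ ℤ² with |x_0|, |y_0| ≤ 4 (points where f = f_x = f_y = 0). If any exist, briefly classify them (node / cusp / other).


Singular points: {(3, -3)}; classification: node.

Compute partial derivatives:
  f_x = -2*x*y - 8*x + y**2 + 12*y + 33.
  f_y = -x**2 + 2*x*y + 12*x - 6*y**2 - 40*y - 75.
Scan x_0 ∈ {−4, ..., 4}. For each x_0, f_y(x_0, y) is a polynomial in y; find its integer roots y ∈ {−4, ..., 4}, then test f_x and f at those candidates.
  x = -4: f_y(-4, y) = -6*y**2 - 48*y - 139; no integer root y with |y| ≤ 4.
  x = -3: f_y(-3, y) = -6*y**2 - 46*y - 120; no integer root y with |y| ≤ 4.
  x = -2: f_y(-2, y) = -6*y**2 - 44*y - 103; no integer root y with |y| ≤ 4.
  x = -1: f_y(-1, y) = -6*y**2 - 42*y - 88; no integer root y with |y| ≤ 4.
  x = 0: f_y(0, y) = -6*y**2 - 40*y - 75; no integer root y with |y| ≤ 4.
  x = 1: f_y(1, y) = -6*y**2 - 38*y - 64; no integer root y with |y| ≤ 4.
  x = 2: f_y(2, y) = -6*y**2 - 36*y - 55; no integer root y with |y| ≤ 4.
  x = 3: f_y(3, y) = -6*y**2 - 34*y - 48; vanishes at y ∈ {-3}. (3, -3): f_x = 0, f = 0 — SINGULAR.
  x = 4: f_y(4, y) = -6*y**2 - 32*y - 43; no integer root y with |y| ≤ 4.
Only singular point on the grid: (3, -3).
Classify: substitute x = 3 + u, y = -3 + v and expand: f = -u**2*v - u**2 + u*v**2 - 2*v**3 + v**2.
No constant or linear terms (consistent with a singular point). Quadratic part: -u**2 + v**2. Cubic part: -u**2*v + u*v**2 - 2*v**3.
The quadratic part v**2 - u**2 = (v − u)(v + u) splits into two distinct linear factors, so there are two distinct tangent lines y − -3 = ±(x − 3) — this is a node (ordinary double point).
Classification: node.


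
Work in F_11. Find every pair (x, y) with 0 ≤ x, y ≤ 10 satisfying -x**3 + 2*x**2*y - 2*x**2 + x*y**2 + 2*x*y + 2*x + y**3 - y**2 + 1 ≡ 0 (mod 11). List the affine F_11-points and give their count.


Affine F_11-points: {(0, 9), (1, 0), (2, 0), (3, 1), (3, 4), (5, 1), (6, 0), (8, 9), (9, 10)}; count = 9.

For each of the 121 pairs (x, y) ∈ F_11², evaluate f(x, y) mod 11. Record the zeros.
  x = 0: [0↦1, 1↦1, 2↦5, 3↦8, 4↦5, 5↦2, 6↦5, 7↦9, 8↦9, 9↦0, 10↦10]  zeros at y ∈ {9}
  x = 1: [0↦0, 1↦5, 2↦5, 3↦6, 4↦3, 5↦2, 6↦9, 7↦8, 8↦5, 9↦6, 10↦6]  zeros at y ∈ {0}
  x = 2: [0↦0, 1↦3, 2↦3, 3↦6, 4↦7, 5↦1, 6↦5, 7↦3, 8↦1, 9↦5, 10↦10]  zeros at y ∈ {0}
  x = 3: [0↦6, 1↦0, 2↦4, 3↦2, 4↦0, 5↦4, 6↦9, 7↦10, 8↦2, 9↦2, 10↦5]  zeros at y ∈ {1, 4}
  x = 4: [0↦1, 1↦1, 2↦2, 3↦10, 4↦9, 5↦5, 6↦4, 7↦1, 8↦2, 9↦2, 10↦7]  zeros at y ∈ ∅
  x = 5: [0↦1, 1↦0, 2↦2, 3↦2, 4↦6, 5↦9, 6↦6, 7↦3, 8↦6, 9↦10, 10↦10]  zeros at y ∈ {1}
  x = 6: [0↦0, 1↦2, 2↦9, 3↦5, 4↦7, 5↦10, 6↦9, 7↦10, 8↦8, 9↦9, 10↦8]  zeros at y ∈ {0}
  x = 7: [0↦3, 1↦1, 2↦6, 3↦2, 4↦6, 5↦2, 6↦7, 7↦5, 8↦2, 9↦4, 10↦6]  zeros at y ∈ ∅
  x = 8: [0↦4, 1↦2, 2↦9, 3↦9, 4↦8, 5↦1, 6↦5, 7↦4, 8↦4, 9↦0, 10↦9]  zeros at y ∈ {9}
  x = 9: [0↦8, 1↦10, 2↦1, 3↦9, 4↦7, 5↦1, 6↦8, 7↦1, 8↦8, 9↦2, 10↦0]  zeros at y ∈ {10}
  x = 10: [0↦9, 1↦8, 2↦9, 3↦7, 4↦8, 5↦7, 6↦10, 7↦1, 8↦8, 9↦4, 10↦6]  zeros at y ∈ ∅
Collecting zeros: affine points = {(0, 9), (1, 0), (2, 0), (3, 1), (3, 4), (5, 1), (6, 0), (8, 9), (9, 10)}.
Total count |C(F_11)_aff| = 9.


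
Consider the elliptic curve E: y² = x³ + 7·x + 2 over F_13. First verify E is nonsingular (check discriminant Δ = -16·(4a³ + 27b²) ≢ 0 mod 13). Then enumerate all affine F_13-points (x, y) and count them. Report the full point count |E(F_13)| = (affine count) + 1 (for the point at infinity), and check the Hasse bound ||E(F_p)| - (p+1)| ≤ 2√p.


Affine points = {(1, 6), (1, 7), (4, 4), (4, 9), (6, 0), (7, 2), (7, 11), (9, 1), (9, 12)}; affine count = 9; |E(F_13)| = 10.

Discriminant check: Δ ∝ 4a³ + 27b² = 4·7³ + 27·2² = 4·343 + 27·4 ≡ 11 (mod 13). Nonzero ⇒ E is nonsingular.
For each x ∈ F_13, compute rhs = x³ + 7·x + 2 mod 13, then count y ∈ F_13 with y² ≡ rhs.
  x = 0: rhs = 2, matching y values: none (0 points).
  x = 1: rhs = 10, matching y values: 6, 7 (2 points).
  x = 2: rhs = 11, matching y values: none (0 points).
  x = 3: rhs = 11, matching y values: none (0 points).
  x = 4: rhs = 3, matching y values: 4, 9 (2 points).
  x = 5: rhs = 6, matching y values: none (0 points).
  x = 6: rhs = 0, matching y values: 0 (1 points).
  x = 7: rhs = 4, matching y values: 2, 11 (2 points).
  x = 8: rhs = 11, matching y values: none (0 points).
  x = 9: rhs = 1, matching y values: 1, 12 (2 points).
  x = 10: rhs = 6, matching y values: none (0 points).
  x = 11: rhs = 6, matching y values: none (0 points).
  x = 12: rhs = 7, matching y values: none (0 points).
Total affine count: 9.
Full point count |E(F_13)| = 9 + 1 = 10.
Hasse bound: |10 − (13+1)| = |-4| = 4 ≤ 2√13 ≈ 7.2111 ✓.


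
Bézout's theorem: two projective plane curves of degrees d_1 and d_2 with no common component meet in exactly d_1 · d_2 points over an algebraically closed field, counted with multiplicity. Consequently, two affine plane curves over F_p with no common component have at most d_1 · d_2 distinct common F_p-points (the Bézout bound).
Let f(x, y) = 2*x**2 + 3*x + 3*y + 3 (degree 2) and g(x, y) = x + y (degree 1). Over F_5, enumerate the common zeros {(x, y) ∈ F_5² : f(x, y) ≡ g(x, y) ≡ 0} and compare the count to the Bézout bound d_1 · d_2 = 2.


Common zeros: {(1, 4), (4, 1)}; count = 2; Bézout bound = 2.

deg(f) = 2, deg(g) = 1, so Bézout bound = 2.
Scan x ∈ F_5. For each x, list the y ∈ F_5 with f(x, y) ≡ 0 and those with g(x, y) ≡ 0 (mod 5); the common zeros in that column are the intersection.
  x = 0: f ≡ 0 at y ∈ {4}; g ≡ 0 at y ∈ {0}; common: ∅.
  x = 1: f ≡ 0 at y ∈ {4}; g ≡ 0 at y ∈ {4}; common: {4}.
  x = 2: f ≡ 0 at y ∈ {1}; g ≡ 0 at y ∈ {3}; common: ∅.
  x = 3: f ≡ 0 at y ∈ {0}; g ≡ 0 at y ∈ {2}; common: ∅.
  x = 4: f ≡ 0 at y ∈ {1}; g ≡ 0 at y ∈ {1}; common: {1}.
Collecting: common zeros = {(1, 4), (4, 1)}, so the count is 2.
Comparison with the Bézout bound: 2 ≤ 2 = deg(f)·deg(g), as expected for curves with no common component (the bound is attained).


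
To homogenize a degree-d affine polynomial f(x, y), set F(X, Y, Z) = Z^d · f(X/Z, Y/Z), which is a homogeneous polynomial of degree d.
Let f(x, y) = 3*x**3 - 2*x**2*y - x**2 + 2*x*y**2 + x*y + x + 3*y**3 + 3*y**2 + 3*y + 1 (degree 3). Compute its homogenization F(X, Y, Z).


F(X, Y, Z) = 3*X**3 - 2*X**2*Y - X**2*Z + 2*X*Y**2 + X*Y*Z + X*Z**2 + 3*Y**3 + 3*Y**2*Z + 3*Y*Z**2 + Z**3

deg(f) = 3.
Substitute x = X/Z, y = Y/Z into f, then multiply by Z^3.
  monomial 3·x^3·y^0 ↦ 3·X^3·Y^0·Z^0.
  monomial -2·x^2·y^1 ↦ -2·X^2·Y^1·Z^0.
  monomial -1·x^2·y^0 ↦ -1·X^2·Y^0·Z^1.
  monomial 2·x^1·y^2 ↦ 2·X^1·Y^2·Z^0.
  monomial 1·x^1·y^1 ↦ 1·X^1·Y^1·Z^1.
  monomial 1·x^1·y^0 ↦ 1·X^1·Y^0·Z^2.
  monomial 3·x^0·y^3 ↦ 3·X^0·Y^3·Z^0.
  monomial 3·x^0·y^2 ↦ 3·X^0·Y^2·Z^1.
  monomial 3·x^0·y^1 ↦ 3·X^0·Y^1·Z^2.
  monomial 1·x^0·y^0 ↦ 1·X^0·Y^0·Z^3.
Collecting: F(X, Y, Z) = 3*X**3 - 2*X**2*Y - X**2*Z + 2*X*Y**2 + X*Y*Z + X*Z**2 + 3*Y**3 + 3*Y**2*Z + 3*Y*Z**2 + Z**3.


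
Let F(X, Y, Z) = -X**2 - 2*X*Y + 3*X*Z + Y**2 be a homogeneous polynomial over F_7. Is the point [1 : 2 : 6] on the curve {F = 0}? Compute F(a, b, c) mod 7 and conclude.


F(1,2,6) ≡ 3 (mod 7); P is NOT on the curve.

Evaluate F(1, 2, 6) term-by-term (mod 7).
  -X**2 ↦ -1·1·1·1 = -1
  -2*X*Y ↦ -2·1·2·1 = -4
  3*X*Z ↦ 3·1·1·6 = 18
  Y**2 ↦ 1·1·4·1 = 4
Sum: F(1, 2, 6) = (-1) + (-4) + (18) + (4) = 17.
Reducing mod 7: 17 ≡ 3 (mod 7).
Since F(a, b, c) ≡ 3 ≠ 0 (mod 7), P does NOT lie on the curve.


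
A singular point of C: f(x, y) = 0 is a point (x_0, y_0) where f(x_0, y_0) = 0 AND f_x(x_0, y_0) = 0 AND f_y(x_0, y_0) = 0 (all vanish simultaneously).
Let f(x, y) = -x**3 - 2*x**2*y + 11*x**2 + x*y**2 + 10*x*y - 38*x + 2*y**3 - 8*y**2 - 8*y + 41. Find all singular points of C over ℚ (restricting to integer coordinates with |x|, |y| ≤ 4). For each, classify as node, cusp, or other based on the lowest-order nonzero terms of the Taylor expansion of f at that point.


Singular points: {(3, 1)}; classification: cusp.

Compute partial derivatives:
  f_x = -3*x**2 - 4*x*y + 22*x + y**2 + 10*y - 38.
  f_y = -2*x**2 + 2*x*y + 10*x + 6*y**2 - 16*y - 8.
Scan x_0 ∈ {−4, ..., 4}. For each x_0, f_y(x_0, y) is a polynomial in y; find its integer roots y ∈ {−4, ..., 4}, then test f_x and f at those candidates.
  x = -4: f_y(-4, y) = 6*y**2 - 24*y - 80; no integer root y with |y| ≤ 4.
  x = -3: f_y(-3, y) = 6*y**2 - 22*y - 56; no integer root y with |y| ≤ 4.
  x = -2: f_y(-2, y) = 6*y**2 - 20*y - 36; no integer root y with |y| ≤ 4.
  x = -1: f_y(-1, y) = 6*y**2 - 18*y - 20; no integer root y with |y| ≤ 4.
  x = 0: f_y(0, y) = 6*y**2 - 16*y - 8; no integer root y with |y| ≤ 4.
  x = 1: f_y(1, y) = 6*y**2 - 14*y; vanishes at y ∈ {0}. (1, 0): f_x = -19 ≠ 0.
  x = 2: f_y(2, y) = 6*y**2 - 12*y + 4; no integer root y with |y| ≤ 4.
  x = 3: f_y(3, y) = 6*y**2 - 10*y + 4; vanishes at y ∈ {1}. (3, 1): f_x = 0, f = 0 — SINGULAR.
  x = 4: f_y(4, y) = 6*y**2 - 8*y; vanishes at y ∈ {0}. (4, 0): f_x = 2 ≠ 0.
Only singular point on the grid: (3, 1).
Classify: substitute x = 3 + u, y = 1 + v and expand: f = -u**3 - 2*u**2*v + u*v**2 + 2*v**3 + v**2.
No constant or linear terms (consistent with a singular point). Quadratic part: v**2. Cubic part: -u**3 - 2*u**2*v + u*v**2 + 2*v**3.
The quadratic part v**2 is a perfect square, so there is a single (double) tangent line v = 0, i.e. y = 1. Restricting the cubic part to that line (v = 0) leaves -u**3 ≠ 0, so f is not divisible by v and the branch is v² ≈ u**3 to lowest order — this is a cusp.
Classification: cusp.


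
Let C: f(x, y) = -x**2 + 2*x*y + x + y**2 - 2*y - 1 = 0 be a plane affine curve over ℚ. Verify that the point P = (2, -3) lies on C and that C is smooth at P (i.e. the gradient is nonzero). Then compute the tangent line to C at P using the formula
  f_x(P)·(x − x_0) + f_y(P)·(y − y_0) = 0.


Tangent line at P: -9*x - 4*y + 6 = 0.

Step 1: f(2, -3) = 0, so P lies on C.
Step 2: partial derivatives
  f_x(x, y) = -2*x + 2*y + 1, f_y(x, y) = 2*x + 2*y - 2.
  f_x(P) = -9, f_y(P) = -4 (gradient nonzero, so P is smooth).
Step 3: tangent line at P: -9·(x − 2) + -4·(y − -3) = 0.
Expanding: -9*x - 4*y + 6 = 0.


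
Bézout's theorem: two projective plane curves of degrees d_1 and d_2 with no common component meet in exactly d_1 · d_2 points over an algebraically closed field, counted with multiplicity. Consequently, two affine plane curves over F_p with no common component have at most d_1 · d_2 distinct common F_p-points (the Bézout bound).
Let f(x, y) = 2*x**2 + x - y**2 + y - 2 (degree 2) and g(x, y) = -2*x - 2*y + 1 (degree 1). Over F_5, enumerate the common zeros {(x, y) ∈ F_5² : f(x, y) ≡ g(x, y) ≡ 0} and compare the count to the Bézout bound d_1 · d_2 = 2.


Common zeros: ∅; count = 0; Bézout bound = 2.

deg(f) = 2, deg(g) = 1, so Bézout bound = 2.
Scan x ∈ F_5. For each x, list the y ∈ F_5 with f(x, y) ≡ 0 and those with g(x, y) ≡ 0 (mod 5); the common zeros in that column are the intersection.
  x = 0: f ≡ 0 at y ∈ ∅; g ≡ 0 at y ∈ {3}; common: ∅.
  x = 1: f ≡ 0 at y ∈ {3}; g ≡ 0 at y ∈ {2}; common: ∅.
  x = 2: f ≡ 0 at y ∈ ∅; g ≡ 0 at y ∈ {1}; common: ∅.
  x = 3: f ≡ 0 at y ∈ ∅; g ≡ 0 at y ∈ {0}; common: ∅.
  x = 4: f ≡ 0 at y ∈ ∅; g ≡ 0 at y ∈ {4}; common: ∅.
Collecting: common zeros = ∅, so the count is 0.
Comparison with the Bézout bound: 0 ≤ 2 = deg(f)·deg(g), as expected for curves with no common component (the affine F_5-count falls short of the bound because intersections may lie at infinity, over extension fields, or carry multiplicity).


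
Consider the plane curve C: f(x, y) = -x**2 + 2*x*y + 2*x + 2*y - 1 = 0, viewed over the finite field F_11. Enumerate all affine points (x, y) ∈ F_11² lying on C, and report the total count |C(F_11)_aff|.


Affine F_11-points: {(0, 6), (1, 0), (2, 2), (3, 6), (4, 2), (5, 5), (6, 1), (7, 5), (8, 7), (9, 1)}; count = 10.

For each of the 121 pairs (x, y) ∈ F_11², evaluate f(x, y) mod 11. Record the zeros.
  x = 0: [0↦10, 1↦1, 2↦3, 3↦5, 4↦7, 5↦9, 6↦0, 7↦2, 8↦4, 9↦6, 10↦8]  zeros at y ∈ {6}
  x = 1: [0↦0, 1↦4, 2↦8, 3↦1, 4↦5, 5↦9, 6↦2, 7↦6, 8↦10, 9↦3, 10↦7]  zeros at y ∈ {0}
  x = 2: [0↦10, 1↦5, 2↦0, 3↦6, 4↦1, 5↦7, 6↦2, 7↦8, 8↦3, 9↦9, 10↦4]  zeros at y ∈ {2}
  x = 3: [0↦7, 1↦4, 2↦1, 3↦9, 4↦6, 5↦3, 6↦0, 7↦8, 8↦5, 9↦2, 10↦10]  zeros at y ∈ {6}
  x = 4: [0↦2, 1↦1, 2↦0, 3↦10, 4↦9, 5↦8, 6↦7, 7↦6, 8↦5, 9↦4, 10↦3]  zeros at y ∈ {2}
  x = 5: [0↦6, 1↦7, 2↦8, 3↦9, 4↦10, 5↦0, 6↦1, 7↦2, 8↦3, 9↦4, 10↦5]  zeros at y ∈ {5}
  x = 6: [0↦8, 1↦0, 2↦3, 3↦6, 4↦9, 5↦1, 6↦4, 7↦7, 8↦10, 9↦2, 10↦5]  zeros at y ∈ {1}
  x = 7: [0↦8, 1↦2, 2↦7, 3↦1, 4↦6, 5↦0, 6↦5, 7↦10, 8↦4, 9↦9, 10↦3]  zeros at y ∈ {5}
  x = 8: [0↦6, 1↦2, 2↦9, 3↦5, 4↦1, 5↦8, 6↦4, 7↦0, 8↦7, 9↦3, 10↦10]  zeros at y ∈ {7}
  x = 9: [0↦2, 1↦0, 2↦9, 3↦7, 4↦5, 5↦3, 6↦1, 7↦10, 8↦8, 9↦6, 10↦4]  zeros at y ∈ {1}
  x = 10: [0↦7, 1↦7, 2↦7, 3↦7, 4↦7, 5↦7, 6↦7, 7↦7, 8↦7, 9↦7, 10↦7]  zeros at y ∈ ∅
Collecting zeros: affine points = {(0, 6), (1, 0), (2, 2), (3, 6), (4, 2), (5, 5), (6, 1), (7, 5), (8, 7), (9, 1)}.
Total count |C(F_11)_aff| = 10.


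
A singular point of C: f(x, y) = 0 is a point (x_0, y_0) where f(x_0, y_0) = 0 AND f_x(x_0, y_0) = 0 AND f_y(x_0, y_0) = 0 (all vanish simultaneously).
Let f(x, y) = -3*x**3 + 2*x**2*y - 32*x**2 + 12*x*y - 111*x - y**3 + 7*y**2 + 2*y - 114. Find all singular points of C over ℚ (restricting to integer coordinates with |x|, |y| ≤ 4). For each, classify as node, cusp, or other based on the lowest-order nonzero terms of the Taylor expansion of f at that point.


Singular points: {(-3, 2)}; classification: node.

Compute partial derivatives:
  f_x = -9*x**2 + 4*x*y - 64*x + 12*y - 111.
  f_y = 2*x**2 + 12*x - 3*y**2 + 14*y + 2.
Scan x_0 ∈ {−4, ..., 4}. For each x_0, f_y(x_0, y) is a polynomial in y; find its integer roots y ∈ {−4, ..., 4}, then test f_x and f at those candidates.
  x = -4: f_y(-4, y) = -3*y**2 + 14*y - 14; no integer root y with |y| ≤ 4.
  x = -3: f_y(-3, y) = -3*y**2 + 14*y - 16; vanishes at y ∈ {2}. (-3, 2): f_x = 0, f = 0 — SINGULAR.
  x = -2: f_y(-2, y) = -3*y**2 + 14*y - 14; no integer root y with |y| ≤ 4.
  x = -1: f_y(-1, y) = -3*y**2 + 14*y - 8; vanishes at y ∈ {4}. (-1, 4): f_x = -24 ≠ 0.
  x = 0: f_y(0, y) = -3*y**2 + 14*y + 2; no integer root y with |y| ≤ 4.
  x = 1: f_y(1, y) = -3*y**2 + 14*y + 16; no integer root y with |y| ≤ 4.
  x = 2: f_y(2, y) = -3*y**2 + 14*y + 34; no integer root y with |y| ≤ 4.
  x = 3: f_y(3, y) = -3*y**2 + 14*y + 56; no integer root y with |y| ≤ 4.
  x = 4: f_y(4, y) = -3*y**2 + 14*y + 82; no integer root y with |y| ≤ 4.
Only singular point on the grid: (-3, 2).
Classify: substitute x = -3 + u, y = 2 + v and expand: f = -3*u**3 + 2*u**2*v - u**2 - v**3 + v**2.
No constant or linear terms (consistent with a singular point). Quadratic part: -u**2 + v**2. Cubic part: -3*u**3 + 2*u**2*v - v**3.
The quadratic part v**2 - u**2 = (v − u)(v + u) splits into two distinct linear factors, so there are two distinct tangent lines y − 2 = ±(x − -3) — this is a node (ordinary double point).
Classification: node.


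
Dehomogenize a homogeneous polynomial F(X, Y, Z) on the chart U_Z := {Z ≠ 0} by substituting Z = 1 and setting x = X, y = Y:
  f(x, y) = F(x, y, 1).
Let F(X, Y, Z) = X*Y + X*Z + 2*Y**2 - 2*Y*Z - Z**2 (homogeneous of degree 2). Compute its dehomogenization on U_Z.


f(x, y) = x*y + x + 2*y**2 - 2*y - 1

On U_Z we set Z = 1. Each monomial c·X^i·Y^j·Z^k in F becomes c·x^i·y^j·1^k = c·x^i·y^j.
Substituting Z = 1: F(X, Y, 1) = x*y + x + 2*y**2 - 2*y - 1.
Note: deg(f) ≤ deg(F) = 2; strict inequality happens when F is divisible by Z (lost terms).


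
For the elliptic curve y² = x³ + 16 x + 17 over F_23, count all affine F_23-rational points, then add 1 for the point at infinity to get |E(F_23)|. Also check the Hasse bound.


Affine points = {(3, 0), (7, 9), (7, 14), (8, 6), (8, 17), (9, 4), (9, 19), (10, 2), (10, 21), (11, 11), (11, 12), (14, 8), (14, 15), (17, 2), (17, 21), (19, 2), (19, 21), (21, 0), (22, 0)}; affine count = 19; |E(F_23)| = 20.

Discriminant check: Δ ∝ 4a³ + 27b² = 4·16³ + 27·17² = 4·4096 + 27·289 ≡ 14 (mod 23). Nonzero ⇒ E is nonsingular.
For each x ∈ F_23, compute rhs = x³ + 16·x + 17 mod 23, then count y ∈ F_23 with y² ≡ rhs.
  x = 0: rhs = 17, matching y values: none (0 points).
  x = 1: rhs = 11, matching y values: none (0 points).
  x = 2: rhs = 11, matching y values: none (0 points).
  x = 3: rhs = 0, matching y values: 0 (1 points).
  x = 4: rhs = 7, matching y values: none (0 points).
  x = 5: rhs = 15, matching y values: none (0 points).
  x = 6: rhs = 7, matching y values: none (0 points).
  x = 7: rhs = 12, matching y values: 9, 14 (2 points).
  x = 8: rhs = 13, matching y values: 6, 17 (2 points).
  x = 9: rhs = 16, matching y values: 4, 19 (2 points).
  x = 10: rhs = 4, matching y values: 2, 21 (2 points).
  x = 11: rhs = 6, matching y values: 11, 12 (2 points).
  x = 12: rhs = 5, matching y values: none (0 points).
  x = 13: rhs = 7, matching y values: none (0 points).
  x = 14: rhs = 18, matching y values: 8, 15 (2 points).
  x = 15: rhs = 21, matching y values: none (0 points).
  x = 16: rhs = 22, matching y values: none (0 points).
  x = 17: rhs = 4, matching y values: 2, 21 (2 points).
  x = 18: rhs = 19, matching y values: none (0 points).
  x = 19: rhs = 4, matching y values: 2, 21 (2 points).
  x = 20: rhs = 11, matching y values: none (0 points).
  x = 21: rhs = 0, matching y values: 0 (1 points).
  x = 22: rhs = 0, matching y values: 0 (1 points).
Total affine count: 19.
Full point count |E(F_23)| = 19 + 1 = 20.
Hasse bound: |20 − (23+1)| = |-4| = 4 ≤ 2√23 ≈ 9.5917 ✓.


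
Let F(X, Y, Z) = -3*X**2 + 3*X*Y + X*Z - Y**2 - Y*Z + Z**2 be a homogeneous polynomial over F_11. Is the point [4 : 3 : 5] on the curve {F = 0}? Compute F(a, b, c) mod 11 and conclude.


F(4,3,5) ≡ 9 (mod 11); P is NOT on the curve.

Evaluate F(4, 3, 5) term-by-term (mod 11).
  -3*X**2 ↦ -3·16·1·1 = -48
  3*X*Y ↦ 3·4·3·1 = 36
  X*Z ↦ 1·4·1·5 = 20
  -Y**2 ↦ -1·1·9·1 = -9
  -Y*Z ↦ -1·1·3·5 = -15
  Z**2 ↦ 1·1·1·25 = 25
Sum: F(4, 3, 5) = (-48) + (36) + (20) + (-9) + (-15) + (25) = 9.
Reducing mod 11: 9 ≡ 9 (mod 11).
Since F(a, b, c) ≡ 9 ≠ 0 (mod 11), P does NOT lie on the curve.


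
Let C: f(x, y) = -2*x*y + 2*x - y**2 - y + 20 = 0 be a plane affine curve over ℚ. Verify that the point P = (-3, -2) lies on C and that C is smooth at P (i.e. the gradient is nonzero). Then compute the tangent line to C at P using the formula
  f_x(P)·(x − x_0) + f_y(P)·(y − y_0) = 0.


Tangent line at P: 6*x + 9*y + 36 = 0.

Step 1: f(-3, -2) = 0, so P lies on C.
Step 2: partial derivatives
  f_x(x, y) = 2 - 2*y, f_y(x, y) = -2*x - 2*y - 1.
  f_x(P) = 6, f_y(P) = 9 (gradient nonzero, so P is smooth).
Step 3: tangent line at P: 6·(x − -3) + 9·(y − -2) = 0.
Expanding: 6*x + 9*y + 36 = 0.


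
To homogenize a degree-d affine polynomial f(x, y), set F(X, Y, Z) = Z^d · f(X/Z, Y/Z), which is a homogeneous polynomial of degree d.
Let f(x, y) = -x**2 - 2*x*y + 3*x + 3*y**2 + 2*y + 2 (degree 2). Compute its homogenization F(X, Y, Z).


F(X, Y, Z) = -X**2 - 2*X*Y + 3*X*Z + 3*Y**2 + 2*Y*Z + 2*Z**2

deg(f) = 2.
Substitute x = X/Z, y = Y/Z into f, then multiply by Z^2.
  monomial -1·x^2·y^0 ↦ -1·X^2·Y^0·Z^0.
  monomial -2·x^1·y^1 ↦ -2·X^1·Y^1·Z^0.
  monomial 3·x^1·y^0 ↦ 3·X^1·Y^0·Z^1.
  monomial 3·x^0·y^2 ↦ 3·X^0·Y^2·Z^0.
  monomial 2·x^0·y^1 ↦ 2·X^0·Y^1·Z^1.
  monomial 2·x^0·y^0 ↦ 2·X^0·Y^0·Z^2.
Collecting: F(X, Y, Z) = -X**2 - 2*X*Y + 3*X*Z + 3*Y**2 + 2*Y*Z + 2*Z**2.


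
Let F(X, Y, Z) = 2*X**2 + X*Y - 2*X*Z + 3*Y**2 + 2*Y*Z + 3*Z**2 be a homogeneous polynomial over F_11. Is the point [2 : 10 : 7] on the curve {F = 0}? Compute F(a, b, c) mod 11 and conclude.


F(2,10,7) ≡ 4 (mod 11); P is NOT on the curve.

Evaluate F(2, 10, 7) term-by-term (mod 11).
  2*X**2 ↦ 2·4·1·1 = 8
  X*Y ↦ 1·2·10·1 = 20
  -2*X*Z ↦ -2·2·1·7 = -28
  3*Y**2 ↦ 3·1·100·1 = 300
  2*Y*Z ↦ 2·1·10·7 = 140
  3*Z**2 ↦ 3·1·1·49 = 147
Sum: F(2, 10, 7) = (8) + (20) + (-28) + (300) + (140) + (147) = 587.
Reducing mod 11: 587 ≡ 4 (mod 11).
Since F(a, b, c) ≡ 4 ≠ 0 (mod 11), P does NOT lie on the curve.


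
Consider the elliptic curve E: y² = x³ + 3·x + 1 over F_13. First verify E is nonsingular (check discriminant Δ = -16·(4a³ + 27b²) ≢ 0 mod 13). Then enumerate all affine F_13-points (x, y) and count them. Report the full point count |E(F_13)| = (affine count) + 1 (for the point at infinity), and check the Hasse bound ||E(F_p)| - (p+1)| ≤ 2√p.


Affine points = {(0, 1), (0, 12), (4, 5), (4, 8), (6, 1), (6, 12), (7, 1), (7, 12), (8, 2), (8, 11), (9, 4), (9, 9), (10, 2), (10, 11), (11, 0), (12, 6), (12, 7)}; affine count = 17; |E(F_13)| = 18.

Discriminant check: Δ ∝ 4a³ + 27b² = 4·3³ + 27·1² = 4·27 + 27·1 ≡ 5 (mod 13). Nonzero ⇒ E is nonsingular.
For each x ∈ F_13, compute rhs = x³ + 3·x + 1 mod 13, then count y ∈ F_13 with y² ≡ rhs.
  x = 0: rhs = 1, matching y values: 1, 12 (2 points).
  x = 1: rhs = 5, matching y values: none (0 points).
  x = 2: rhs = 2, matching y values: none (0 points).
  x = 3: rhs = 11, matching y values: none (0 points).
  x = 4: rhs = 12, matching y values: 5, 8 (2 points).
  x = 5: rhs = 11, matching y values: none (0 points).
  x = 6: rhs = 1, matching y values: 1, 12 (2 points).
  x = 7: rhs = 1, matching y values: 1, 12 (2 points).
  x = 8: rhs = 4, matching y values: 2, 11 (2 points).
  x = 9: rhs = 3, matching y values: 4, 9 (2 points).
  x = 10: rhs = 4, matching y values: 2, 11 (2 points).
  x = 11: rhs = 0, matching y values: 0 (1 points).
  x = 12: rhs = 10, matching y values: 6, 7 (2 points).
Total affine count: 17.
Full point count |E(F_13)| = 17 + 1 = 18.
Hasse bound: |18 − (13+1)| = |4| = 4 ≤ 2√13 ≈ 7.2111 ✓.


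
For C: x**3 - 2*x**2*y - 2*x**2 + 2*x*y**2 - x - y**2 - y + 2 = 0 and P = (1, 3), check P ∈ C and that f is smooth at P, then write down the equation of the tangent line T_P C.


Tangent line at P: 4*x + 3*y - 13 = 0.

Step 1: f(1, 3) = 0, so P lies on C.
Step 2: partial derivatives
  f_x(x, y) = 3*x**2 - 4*x*y - 4*x + 2*y**2 - 1, f_y(x, y) = -2*x**2 + 4*x*y - 2*y - 1.
  f_x(P) = 4, f_y(P) = 3 (gradient nonzero, so P is smooth).
Step 3: tangent line at P: 4·(x − 1) + 3·(y − 3) = 0.
Expanding: 4*x + 3*y - 13 = 0.


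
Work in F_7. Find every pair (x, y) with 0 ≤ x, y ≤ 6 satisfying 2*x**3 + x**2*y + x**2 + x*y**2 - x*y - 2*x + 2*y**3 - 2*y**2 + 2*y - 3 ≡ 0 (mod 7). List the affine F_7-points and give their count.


Affine F_7-points: {(1, 2), (1, 3), (1, 6), (2, 6), (4, 0), (4, 6)}; count = 6.

For each of the 49 pairs (x, y) ∈ F_7², evaluate f(x, y) mod 7. Record the zeros.
  x = 0: [0↦4, 1↦6, 2↦2, 3↦4, 4↦3, 5↦4, 6↦5]  zeros at y ∈ ∅
  x = 1: [0↦5, 1↦1, 2↦0, 3↦0, 4↦6, 5↦2, 6↦0]  zeros at y ∈ {2, 3, 6}
  x = 2: [0↦6, 1↦5, 2↦2, 3↦2, 4↦3, 5↦3, 6↦0]  zeros at y ∈ {6}
  x = 3: [0↦5, 1↦2, 2↦6, 3↦1, 4↦6, 5↦5, 6↦3]  zeros at y ∈ ∅
  x = 4: [0↦0, 1↦4, 2↦3, 3↦2, 4↦6, 5↦6, 6↦0]  zeros at y ∈ {0, 6}
  x = 5: [0↦3, 1↦2, 2↦5, 3↦3, 4↦1, 5↦4, 6↦3]  zeros at y ∈ ∅
  x = 6: [0↦5, 1↦1, 2↦3, 3↦2, 4↦3, 5↦4, 6↦3]  zeros at y ∈ ∅
Collecting zeros: affine points = {(1, 2), (1, 3), (1, 6), (2, 6), (4, 0), (4, 6)}.
Total count |C(F_7)_aff| = 6.


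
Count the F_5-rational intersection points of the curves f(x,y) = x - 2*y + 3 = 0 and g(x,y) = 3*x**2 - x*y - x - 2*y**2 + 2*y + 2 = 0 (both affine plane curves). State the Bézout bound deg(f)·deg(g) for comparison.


Common zeros: {(3, 3)}; count = 1; Bézout bound = 2.

deg(f) = 1, deg(g) = 2, so Bézout bound = 2.
Scan x ∈ F_5. For each x, list the y ∈ F_5 with f(x, y) ≡ 0 and those with g(x, y) ≡ 0 (mod 5); the common zeros in that column are the intersection.
  x = 0: f ≡ 0 at y ∈ {4}; g ≡ 0 at y ∈ {3}; common: ∅.
  x = 1: f ≡ 0 at y ∈ {2}; g ≡ 0 at y ∈ ∅; common: ∅.
  x = 2: f ≡ 0 at y ∈ {0}; g ≡ 0 at y ∈ {1, 4}; common: ∅.
  x = 3: f ≡ 0 at y ∈ {3}; g ≡ 0 at y ∈ {3, 4}; common: {3}.
  x = 4: f ≡ 0 at y ∈ {1}; g ≡ 0 at y ∈ ∅; common: ∅.
Collecting: common zeros = {(3, 3)}, so the count is 1.
Comparison with the Bézout bound: 1 ≤ 2 = deg(f)·deg(g), as expected for curves with no common component (the affine F_5-count falls short of the bound because intersections may lie at infinity, over extension fields, or carry multiplicity).


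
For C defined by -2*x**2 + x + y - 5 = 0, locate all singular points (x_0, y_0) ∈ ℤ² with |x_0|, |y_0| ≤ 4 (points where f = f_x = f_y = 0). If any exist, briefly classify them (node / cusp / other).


No singular points in the scanned grid; C is smooth there.

Compute partial derivatives:
  f_x = 1 - 4*x.
  f_y = 1.
f_y = 1 is a nonzero constant, so f_y never vanishes: no point (x, y) can satisfy f = f_x = f_y = 0. In particular no (x, y) ∈ {−4, ..., 4}² is singular; the curve is smooth.


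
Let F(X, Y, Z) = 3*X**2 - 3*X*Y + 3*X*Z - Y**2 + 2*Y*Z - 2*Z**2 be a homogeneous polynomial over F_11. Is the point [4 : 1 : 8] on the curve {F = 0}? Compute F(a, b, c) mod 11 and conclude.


F(4,1,8) ≡ 8 (mod 11); P is NOT on the curve.

Evaluate F(4, 1, 8) term-by-term (mod 11).
  3*X**2 ↦ 3·16·1·1 = 48
  -3*X*Y ↦ -3·4·1·1 = -12
  3*X*Z ↦ 3·4·1·8 = 96
  -Y**2 ↦ -1·1·1·1 = -1
  2*Y*Z ↦ 2·1·1·8 = 16
  -2*Z**2 ↦ -2·1·1·64 = -128
Sum: F(4, 1, 8) = (48) + (-12) + (96) + (-1) + (16) + (-128) = 19.
Reducing mod 11: 19 ≡ 8 (mod 11).
Since F(a, b, c) ≡ 8 ≠ 0 (mod 11), P does NOT lie on the curve.


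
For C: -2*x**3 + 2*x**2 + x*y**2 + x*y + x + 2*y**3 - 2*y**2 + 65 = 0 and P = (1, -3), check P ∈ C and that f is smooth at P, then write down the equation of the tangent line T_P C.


Tangent line at P: 5*x + 61*y + 178 = 0.

Step 1: f(1, -3) = 0, so P lies on C.
Step 2: partial derivatives
  f_x(x, y) = -6*x**2 + 4*x + y**2 + y + 1, f_y(x, y) = 2*x*y + x + 6*y**2 - 4*y.
  f_x(P) = 5, f_y(P) = 61 (gradient nonzero, so P is smooth).
Step 3: tangent line at P: 5·(x − 1) + 61·(y − -3) = 0.
Expanding: 5*x + 61*y + 178 = 0.


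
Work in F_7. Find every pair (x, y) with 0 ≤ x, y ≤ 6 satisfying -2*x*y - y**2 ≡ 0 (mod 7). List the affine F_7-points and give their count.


Affine F_7-points: {(0, 0), (1, 0), (1, 5), (2, 0), (2, 3), (3, 0), (3, 1), (4, 0), (4, 6), (5, 0), (5, 4), (6, 0), (6, 2)}; count = 13.

For each of the 49 pairs (x, y) ∈ F_7², evaluate f(x, y) mod 7. Record the zeros.
  x = 0: [0↦0, 1↦6, 2↦3, 3↦5, 4↦5, 5↦3, 6↦6]  zeros at y ∈ {0}
  x = 1: [0↦0, 1↦4, 2↦6, 3↦6, 4↦4, 5↦0, 6↦1]  zeros at y ∈ {0, 5}
  x = 2: [0↦0, 1↦2, 2↦2, 3↦0, 4↦3, 5↦4, 6↦3]  zeros at y ∈ {0, 3}
  x = 3: [0↦0, 1↦0, 2↦5, 3↦1, 4↦2, 5↦1, 6↦5]  zeros at y ∈ {0, 1}
  x = 4: [0↦0, 1↦5, 2↦1, 3↦2, 4↦1, 5↦5, 6↦0]  zeros at y ∈ {0, 6}
  x = 5: [0↦0, 1↦3, 2↦4, 3↦3, 4↦0, 5↦2, 6↦2]  zeros at y ∈ {0, 4}
  x = 6: [0↦0, 1↦1, 2↦0, 3↦4, 4↦6, 5↦6, 6↦4]  zeros at y ∈ {0, 2}
Collecting zeros: affine points = {(0, 0), (1, 0), (1, 5), (2, 0), (2, 3), (3, 0), (3, 1), (4, 0), (4, 6), (5, 0), (5, 4), (6, 0), (6, 2)}.
Total count |C(F_7)_aff| = 13.


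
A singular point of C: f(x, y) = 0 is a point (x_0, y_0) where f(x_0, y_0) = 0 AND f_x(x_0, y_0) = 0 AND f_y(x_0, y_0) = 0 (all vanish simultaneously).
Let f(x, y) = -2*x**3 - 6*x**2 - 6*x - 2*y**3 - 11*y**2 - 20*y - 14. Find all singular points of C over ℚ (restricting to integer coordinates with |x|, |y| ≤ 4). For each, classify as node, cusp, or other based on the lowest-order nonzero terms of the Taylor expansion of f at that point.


Singular points: {(-1, -2)}; classification: cusp.

Compute partial derivatives:
  f_x = -6*x**2 - 12*x - 6.
  f_y = -6*y**2 - 22*y - 20.
Scan x_0 ∈ {−4, ..., 4}. For each x_0, f_y(x_0, y) is a polynomial in y; find its integer roots y ∈ {−4, ..., 4}, then test f_x and f at those candidates.
  x = -4: f_y(-4, y) = -6*y**2 - 22*y - 20; vanishes at y ∈ {-2}. (-4, -2): f_x = -54 ≠ 0.
  x = -3: f_y(-3, y) = -6*y**2 - 22*y - 20; vanishes at y ∈ {-2}. (-3, -2): f_x = -24 ≠ 0.
  x = -2: f_y(-2, y) = -6*y**2 - 22*y - 20; vanishes at y ∈ {-2}. (-2, -2): f_x = -6 ≠ 0.
  x = -1: f_y(-1, y) = -6*y**2 - 22*y - 20; vanishes at y ∈ {-2}. (-1, -2): f_x = 0, f = 0 — SINGULAR.
  x = 0: f_y(0, y) = -6*y**2 - 22*y - 20; vanishes at y ∈ {-2}. (0, -2): f_x = -6 ≠ 0.
  x = 1: f_y(1, y) = -6*y**2 - 22*y - 20; vanishes at y ∈ {-2}. (1, -2): f_x = -24 ≠ 0.
  x = 2: f_y(2, y) = -6*y**2 - 22*y - 20; vanishes at y ∈ {-2}. (2, -2): f_x = -54 ≠ 0.
  x = 3: f_y(3, y) = -6*y**2 - 22*y - 20; vanishes at y ∈ {-2}. (3, -2): f_x = -96 ≠ 0.
  x = 4: f_y(4, y) = -6*y**2 - 22*y - 20; vanishes at y ∈ {-2}. (4, -2): f_x = -150 ≠ 0.
Only singular point on the grid: (-1, -2).
Classify: substitute x = -1 + u, y = -2 + v and expand: f = -2*u**3 - 2*v**3 + v**2.
No constant or linear terms (consistent with a singular point). Quadratic part: v**2. Cubic part: -2*u**3 - 2*v**3.
The quadratic part v**2 is a perfect square, so there is a single (double) tangent line v = 0, i.e. y = -2. Restricting the cubic part to that line (v = 0) leaves -2*u**3 ≠ 0, so f is not divisible by v and the branch is v² ≈ 2*u**3 to lowest order — this is a cusp.
Classification: cusp.
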